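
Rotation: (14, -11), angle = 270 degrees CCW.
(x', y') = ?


cos(270) = 0, sin(270) = -1
x' = 14*0 + 11*(-1) = -11
y' = 14*(-1) - 11*0 = -14

(-11, -14)


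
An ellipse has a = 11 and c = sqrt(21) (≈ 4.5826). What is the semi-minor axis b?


b^2 = 11^2 - (sqrt(21))^2 = 121 - 21 = 100
b = sqrt(100) = 10

b = 10


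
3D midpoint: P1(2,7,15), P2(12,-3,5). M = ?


Mx = (2+12)/2 = 7.0000
My = (7- 3)/2 = 2.0000
Mz = (15+5)/2 = 10.0000

M = (7.0000, 2.0000, 10.0000)


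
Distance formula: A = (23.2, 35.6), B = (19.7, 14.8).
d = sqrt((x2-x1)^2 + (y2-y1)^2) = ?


dx = 19.7 - 23.2 = -3.5
dy = 14.8 - 35.6 = -20.8
d = sqrt(12.25 + 432.64) = sqrt(444.89) = 21.0924

21.0924


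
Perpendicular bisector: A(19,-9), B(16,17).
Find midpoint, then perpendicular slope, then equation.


Midpoint = (17.5, 4)
Slope of AB = dy/dx = 26/(-3) = -8.6667
Perp slope = -dx/dy = 3/26 = 0.1154
b = My - (perp slope)*Mx = 4 + (-3*17.5)/26 = 4 - 2.0192 = 1.9808

y = 0.1154x + 1.9808


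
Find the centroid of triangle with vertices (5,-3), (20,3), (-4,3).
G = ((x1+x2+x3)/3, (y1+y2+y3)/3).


Gx = (5+20- 4)/3 = 21/3 = 7.0000
Gy = (-3+3+3)/3 = 3/3 = 1.0000

G = (7.0000, 1.0000)


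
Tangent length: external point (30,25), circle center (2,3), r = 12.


d = sqrt((30-2)^2 + (25-3)^2) = sqrt(784+484) = 35.6090
L = sqrt(1268.0000 - 144) = sqrt(1124.0000) = 33.5261

33.5261


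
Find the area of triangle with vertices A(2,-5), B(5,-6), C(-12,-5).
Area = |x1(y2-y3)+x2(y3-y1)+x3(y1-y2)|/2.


2*(-6+ 5) = -2
5*(-5+ 5) = 0
-12*(-5+ 6) = -12
sum = -14
Area = |-14|/2 = 7.0000

7.0000 sq units


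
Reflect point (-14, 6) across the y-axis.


Reflection rule for y-axis: (-x, y)
(-14, 6) -> (14, 6)

(14, 6)


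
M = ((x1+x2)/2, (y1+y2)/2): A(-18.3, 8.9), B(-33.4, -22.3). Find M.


Mx = (-18.3 - 33.4)/2 = -51.7/2 = -25.8500
My = (8.9 - 22.3)/2 = -13.4/2 = -6.7000

(-25.8500, -6.7000)


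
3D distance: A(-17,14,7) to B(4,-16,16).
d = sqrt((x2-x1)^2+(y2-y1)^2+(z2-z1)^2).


dx=21, dy=-30, dz=9
d = sqrt(441+900+81) = sqrt(1422) = 37.7094

37.7094


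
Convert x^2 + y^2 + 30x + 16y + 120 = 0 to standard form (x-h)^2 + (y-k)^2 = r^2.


h = -D/2 = -30/2 = -15
k = -E/2 = -16/2 = -8
r^2 = h^2 + k^2 - F = 225 + 64 - 120 = 169
r = 13

Center (-15, -8), radius = 13


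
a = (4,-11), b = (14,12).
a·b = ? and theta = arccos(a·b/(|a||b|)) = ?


a·b = 4*14 - 11*12 = 56 - 132 = -76
|a| = sqrt(16+121) = 11.7047
|b| = sqrt(196+144) = 18.4391
cos(theta) = -76/(sqrt(137)*sqrt(340)) = -76/sqrt(46580) = -0.352139
theta = arccos(-76/sqrt(46580)) = 110.6182 degrees

a·b = -76, theta = 110.6182 deg


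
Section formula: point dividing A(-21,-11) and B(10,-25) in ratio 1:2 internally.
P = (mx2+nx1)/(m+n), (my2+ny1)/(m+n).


Px = (1*10 + 2*(-21))/3 = -32/3 = -10.6667
Py = (1*(-25) + 2*(-11))/3 = -47/3 = -15.6667

P = (-10.6667, -15.6667)


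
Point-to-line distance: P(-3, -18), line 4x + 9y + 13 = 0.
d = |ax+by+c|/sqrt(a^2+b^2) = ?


|4*(-3) + 9*(-18) + 13| = |-161| = 161
sqrt(16 + 81) = sqrt(97) = 9.8489
d = 161/sqrt(97) = 16.3471

16.3471


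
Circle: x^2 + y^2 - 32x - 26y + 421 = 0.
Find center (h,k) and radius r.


h = -D/2 = 32/2 = 16
k = -E/2 = 26/2 = 13
r^2 = h^2 + k^2 - F = 256 + 169 - 421 = 4
r = 2

Center (16, 13), radius = 2


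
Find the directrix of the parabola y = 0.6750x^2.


a = 0.6750
1/(4a) = 0.3704
directrix: y = -0.3704 = -0.3704

y = -0.3704


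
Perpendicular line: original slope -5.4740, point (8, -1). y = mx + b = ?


Perpendicular slope = -1/m1 = -1/(-5.4740) = 0.1827
b2 = y0 - m2*x0 = -1 + 8/(-5.4740) = -1 - 1.4615 = -2.4615

y = 0.1827x - 2.4615


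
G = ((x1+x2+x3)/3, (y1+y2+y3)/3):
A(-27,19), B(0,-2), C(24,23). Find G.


Gx = (-27+0+24)/3 = -3/3 = -1.0000
Gy = (19- 2+23)/3 = 40/3 = 13.3333

G = (-1.0000, 13.3333)


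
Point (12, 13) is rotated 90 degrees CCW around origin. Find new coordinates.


cos(90) = 0, sin(90) = 1
x' = 12*0 - 13*1 = -13
y' = 12*1 + 13*0 = 12

(-13, 12)


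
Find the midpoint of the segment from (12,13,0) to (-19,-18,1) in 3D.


Mx = (12- 19)/2 = -3.5000
My = (13- 18)/2 = -2.5000
Mz = (0+1)/2 = 0.5000

M = (-3.5000, -2.5000, 0.5000)


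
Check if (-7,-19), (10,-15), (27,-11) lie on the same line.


-7*(-15+ 11) + 10*(-11+ 19) + 27*(-19+ 15)
= 28 + 80 - 108 = 0

Yes, collinear (determinant = 0)


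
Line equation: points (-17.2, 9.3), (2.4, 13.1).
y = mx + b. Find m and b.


m = (3.8)/(19.6) = 0.1939
b = y1 - m*x1 = 9.3 - (3.8*(-17.2))/(19.6) = 9.3 + 3.3347 = 12.6347

y = 0.1939x + 12.6347


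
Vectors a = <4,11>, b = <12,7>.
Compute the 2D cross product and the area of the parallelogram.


cross = 4*7 - 11*12 = 28 - 132 = -104
Parallelogram area = |-104| = 104

cross = -104, parallelogram area = 104


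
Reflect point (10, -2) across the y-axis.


Reflection rule for y-axis: (-x, y)
(10, -2) -> (-10, -2)

(-10, -2)


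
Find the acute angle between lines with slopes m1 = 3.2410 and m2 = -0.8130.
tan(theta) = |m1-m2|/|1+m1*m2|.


m1-m2 = 4.054
1+m1*m2 = -1.634933
tan(theta) = |4.054/(-1.634933)| = 2.479612
theta = arctan(|4.054/(-1.634933)|) = 68.0363 degrees (acute angle)

68.0363 degrees


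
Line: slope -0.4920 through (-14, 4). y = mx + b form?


y - 4 = -0.4920(x + 14)
y = -0.4920x + 4 + 0.4920*(-14)
y = -0.4920x - 2.8880

y = -0.4920x - 2.8880


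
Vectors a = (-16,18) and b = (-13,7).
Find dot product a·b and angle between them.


a·b = -16*(-13) + 18*7 = 208 + 126 = 334
|a| = sqrt(256+324) = 24.0832
|b| = sqrt(169+49) = 14.7648
cos(theta) = 334/(sqrt(580)*sqrt(218)) = 334/sqrt(126440) = 0.939300
theta = arccos(334/sqrt(126440)) = 20.0657 degrees

a·b = 334, theta = 20.0657 deg


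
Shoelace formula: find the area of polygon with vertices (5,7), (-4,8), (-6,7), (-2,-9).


sum(xi*y_{i+1}) = 5*8 - 4*7 - 6*(-9) - 2*7 = 52
sum(yi*x_{i+1}) = 7*(-4) + 8*(-6) + 7*(-2) - 9*5 = -135
Area = |52 + 135|/2 = 187/2 = 93.5000

93.5000 sq units


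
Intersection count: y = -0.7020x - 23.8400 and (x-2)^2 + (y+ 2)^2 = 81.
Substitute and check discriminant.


Substitute y = -0.7020x - 23.8400: (x-2)^2 + (-0.7020x- 23.8400+ 2)^2 = 81
Expand to Ax^2 + Bx + C = 0, where b-k = -21.84
A = 1+m^2 = 1.492804
B = 2(m(b-k) - h) = 2(-0.7020*(-21.84) - 2) = 26.66336
C = h^2 + (b-k)^2 - r^2 = 4 + 476.9856 - 81 = 399.9856
disc = B^2-4AC = 710.9348 - 2388.4004 = -1677.4656
disc < 0

0 intersection points


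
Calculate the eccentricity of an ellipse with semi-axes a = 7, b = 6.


c = sqrt(49-36) = sqrt(13) = 3.6056
e = c/a = sqrt(13)/7 = 0.5151

e = 0.5151


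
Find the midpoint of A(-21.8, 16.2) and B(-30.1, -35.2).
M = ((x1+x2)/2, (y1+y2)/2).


Mx = (-21.8 - 30.1)/2 = -51.9/2 = -25.9500
My = (16.2 - 35.2)/2 = -19/2 = -9.5000

(-25.9500, -9.5000)


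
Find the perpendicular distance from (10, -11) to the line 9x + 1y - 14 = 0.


|9*10 + 1*(-11) - 14| = |65| = 65
sqrt(81 + 1) = sqrt(82) = 9.0554
d = 65/sqrt(82) = 7.1780

7.1780


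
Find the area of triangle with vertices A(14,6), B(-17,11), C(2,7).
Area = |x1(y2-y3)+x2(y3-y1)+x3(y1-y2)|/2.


14*(11-7) = 56
-17*(7-6) = -17
2*(6-11) = -10
sum = 29
Area = |29|/2 = 14.5000

14.5000 sq units


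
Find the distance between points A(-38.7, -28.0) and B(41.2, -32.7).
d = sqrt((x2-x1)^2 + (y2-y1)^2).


dx = 41.2 + 38.7 = 79.9
dy = -32.7 + 28.0 = -4.7
d = sqrt(6384.01 + 22.09) = sqrt(6406.1) = 80.0381

80.0381


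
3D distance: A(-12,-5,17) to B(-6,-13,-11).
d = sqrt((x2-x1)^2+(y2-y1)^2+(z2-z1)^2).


dx=6, dy=-8, dz=-28
d = sqrt(36+64+784) = sqrt(884) = 29.7321

29.7321


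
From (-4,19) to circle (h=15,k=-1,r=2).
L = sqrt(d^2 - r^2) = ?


d = sqrt((-4-15)^2 + (19+ 1)^2) = sqrt(361+400) = 27.5862
L = sqrt(761.0000 - 4) = sqrt(757.0000) = 27.5136

27.5136


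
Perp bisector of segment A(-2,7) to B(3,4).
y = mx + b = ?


Midpoint = (0.5, 5.5)
Slope of AB = dy/dx = -3/5 = -0.6000
Perp slope = -dx/dy = 5/3 = 1.6667
b = My - (perp slope)*Mx = 5.5 + (5*0.5)/(-3) = 5.5 - 0.8333 = 4.6667

y = 1.6667x + 4.6667


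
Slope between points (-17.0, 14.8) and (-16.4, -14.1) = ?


dy = -14.1 - 14.8 = -28.9
dx = -16.4 + 17.0 = 0.6
m = -28.9/0.6 = -48.1667

m = -48.1667


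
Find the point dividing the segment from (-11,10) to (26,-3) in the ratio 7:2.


Px = (7*26 + 2*(-11))/9 = 160/9 = 17.7778
Py = (7*(-3) + 2*10)/9 = -1/9 = -0.1111

P = (17.7778, -0.1111)


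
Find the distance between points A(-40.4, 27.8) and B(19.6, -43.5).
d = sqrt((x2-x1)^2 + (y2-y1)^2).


dx = 19.6 + 40.4 = 60.0
dy = -43.5 - 27.8 = -71.3
d = sqrt(3600.0 + 5083.69) = sqrt(8683.69) = 93.1863

93.1863


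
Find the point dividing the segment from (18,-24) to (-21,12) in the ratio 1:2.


Px = (1*(-21) + 2*18)/3 = 15/3 = 5.0000
Py = (1*12 + 2*(-24))/3 = -36/3 = -12.0000

P = (5.0000, -12.0000)


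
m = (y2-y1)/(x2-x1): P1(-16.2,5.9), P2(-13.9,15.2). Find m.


dy = 15.2 - 5.9 = 9.3
dx = -13.9 + 16.2 = 2.3
m = 9.3/2.3 = 4.0435

m = 4.0435


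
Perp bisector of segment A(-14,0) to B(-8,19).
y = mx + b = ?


Midpoint = (-11, 9.5)
Slope of AB = dy/dx = 19/6 = 3.1667
Perp slope = -dx/dy = -6/19 = -0.3158
b = My - (perp slope)*Mx = 9.5 + (6*(-11))/19 = 9.5 - 3.4737 = 6.0263

y = -0.3158x + 6.0263


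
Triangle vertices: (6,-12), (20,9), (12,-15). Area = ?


6*(9+ 15) = 144
20*(-15+ 12) = -60
12*(-12-9) = -252
sum = -168
Area = |-168|/2 = 84.0000

84.0000 sq units


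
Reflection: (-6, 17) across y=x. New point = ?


Reflection rule for y=x: (y, x)
(-6, 17) -> (17, -6)

(17, -6)


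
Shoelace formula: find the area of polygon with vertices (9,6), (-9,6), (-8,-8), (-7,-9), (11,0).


sum(xi*y_{i+1}) = 9*6 - 9*(-8) - 8*(-9) - 7*0 + 11*6 = 264
sum(yi*x_{i+1}) = 6*(-9) + 6*(-8) - 8*(-7) - 9*11 + 0*9 = -145
Area = |264 + 145|/2 = 409/2 = 204.5000

204.5000 sq units


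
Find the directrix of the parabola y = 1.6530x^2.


a = 1.6530
1/(4a) = 0.1512
directrix: y = -0.1512 = -0.1512

y = -0.1512


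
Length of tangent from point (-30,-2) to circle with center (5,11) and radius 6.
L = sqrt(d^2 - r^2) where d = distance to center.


d = sqrt((-30-5)^2 + (-2-11)^2) = sqrt(1225+169) = 37.3363
L = sqrt(1394.0000 - 36) = sqrt(1358.0000) = 36.8511

36.8511


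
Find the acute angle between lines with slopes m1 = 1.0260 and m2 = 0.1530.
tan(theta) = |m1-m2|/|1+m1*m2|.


m1-m2 = 0.873
1+m1*m2 = 1.156978
tan(theta) = |0.873/1.156978| = 0.754552
theta = arctan(|0.873/1.156978|) = 37.0364 degrees (acute angle)

37.0364 degrees


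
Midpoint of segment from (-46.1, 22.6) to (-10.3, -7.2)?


Mx = (-46.1 - 10.3)/2 = -56.4/2 = -28.2000
My = (22.6 - 7.2)/2 = 15.4/2 = 7.7000

(-28.2000, 7.7000)


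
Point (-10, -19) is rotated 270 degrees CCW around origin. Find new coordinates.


cos(270) = 0, sin(270) = -1
x' = -10*0 + 19*(-1) = -19
y' = -10*(-1) - 19*0 = 10

(-19, 10)


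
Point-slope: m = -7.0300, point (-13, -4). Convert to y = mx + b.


y + 4 = -7.0300(x + 13)
y = -7.0300x - 4 + 7.0300*(-13)
y = -7.0300x - 95.3900

y = -7.0300x - 95.3900


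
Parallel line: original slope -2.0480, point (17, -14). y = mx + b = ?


Parallel lines have equal slopes.
m2 = -2.0480
b2 = -14 + 2.0480*17 = 20.8160

y = -2.0480x + 20.8160


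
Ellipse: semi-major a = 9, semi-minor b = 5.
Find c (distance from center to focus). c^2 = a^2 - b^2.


c^2 = 9^2 - 5^2 = 81 - 25 = 56
c = sqrt(56) = 7.4833

c = 7.4833


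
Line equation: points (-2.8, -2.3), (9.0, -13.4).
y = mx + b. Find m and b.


m = (-11.1)/(11.8) = -0.9407
b = y1 - m*x1 = -2.3 - (-11.1*(-2.8))/(11.8) = -2.3 - 2.6339 = -4.9339

y = -0.9407x - 4.9339


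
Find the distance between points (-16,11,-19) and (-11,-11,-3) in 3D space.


dx=5, dy=-22, dz=16
d = sqrt(25+484+256) = sqrt(765) = 27.6586

27.6586


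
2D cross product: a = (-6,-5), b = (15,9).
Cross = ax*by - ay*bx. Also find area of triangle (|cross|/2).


cross = -6*9 + 5*15 = -54 + 75 = 21
Triangle area = |21|/2 = 21/2 = 10.5000

cross = 21, triangle area = 10.5000


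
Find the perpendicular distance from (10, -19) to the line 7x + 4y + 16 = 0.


|7*10 + 4*(-19) + 16| = |10| = 10
sqrt(49 + 16) = sqrt(65) = 8.0623
d = 10/sqrt(65) = 1.2403

1.2403


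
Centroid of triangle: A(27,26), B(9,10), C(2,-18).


Gx = (27+9+2)/3 = 38/3 = 12.6667
Gy = (26+10- 18)/3 = 18/3 = 6.0000

G = (12.6667, 6.0000)


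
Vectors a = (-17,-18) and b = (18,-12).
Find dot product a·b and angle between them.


a·b = -17*18 - 18*(-12) = -306 + 216 = -90
|a| = sqrt(289+324) = 24.7588
|b| = sqrt(324+144) = 21.6333
cos(theta) = -90/(sqrt(613)*sqrt(468)) = -90/sqrt(286884) = -0.168031
theta = arccos(-90/sqrt(286884)) = 99.6734 degrees

a·b = -90, theta = 99.6734 deg


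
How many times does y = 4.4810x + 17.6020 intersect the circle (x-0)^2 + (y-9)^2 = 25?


Substitute y = 4.4810x + 17.6020: (x-0)^2 + (4.4810x+17.6020-9)^2 = 25
Expand to Ax^2 + Bx + C = 0, where b-k = 8.602
A = 1+m^2 = 21.079361
B = 2(m(b-k) - h) = 2(4.4810*8.602 - 0) = 77.091124
C = h^2 + (b-k)^2 - r^2 = 0 + 73.994404 - 25 = 48.994404
disc = B^2-4AC = 5943.0414 - 4131.0829 = 1811.9585
disc > 0

2 intersection points


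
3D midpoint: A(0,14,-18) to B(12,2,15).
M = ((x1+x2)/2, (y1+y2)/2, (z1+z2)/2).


Mx = (0+12)/2 = 6.0000
My = (14+2)/2 = 8.0000
Mz = (-18+15)/2 = -1.5000

M = (6.0000, 8.0000, -1.5000)


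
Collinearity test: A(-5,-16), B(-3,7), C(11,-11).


-5*(7+ 11) - 3*(-11+ 16) + 11*(-16-7)
= -90 - 15 - 253 = -358

No, not collinear (determinant = -358)


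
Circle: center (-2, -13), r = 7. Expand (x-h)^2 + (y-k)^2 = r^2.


(x+ 2)^2 + (y+ 13)^2 = 7^2
D = -2h = 4, E = -2k = 26
F = h^2+k^2-r^2 = 4+169-49 = 124

x^2 + y^2 + 4x + 26y + 124 = 0


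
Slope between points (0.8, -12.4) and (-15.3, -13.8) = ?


dy = -13.8 + 12.4 = -1.4
dx = -15.3 - 0.8 = -16.1
m = -1.4/(-16.1) = 0.0870

m = 0.0870


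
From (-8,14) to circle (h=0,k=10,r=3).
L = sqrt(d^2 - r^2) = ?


d = sqrt((-8-0)^2 + (14-10)^2) = sqrt(64+16) = 8.9443
L = sqrt(80.0000 - 9) = sqrt(71.0000) = 8.4261

8.4261


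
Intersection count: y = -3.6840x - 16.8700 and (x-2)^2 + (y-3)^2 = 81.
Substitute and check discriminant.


Substitute y = -3.6840x - 16.8700: (x-2)^2 + (-3.6840x- 16.8700-3)^2 = 81
Expand to Ax^2 + Bx + C = 0, where b-k = -19.87
A = 1+m^2 = 14.571856
B = 2(m(b-k) - h) = 2(-3.6840*(-19.87) - 2) = 142.40216
C = h^2 + (b-k)^2 - r^2 = 4 + 394.8169 - 81 = 317.8169
disc = B^2-4AC = 20278.3752 - 18524.7284 = 1753.6468
disc > 0

2 intersection points


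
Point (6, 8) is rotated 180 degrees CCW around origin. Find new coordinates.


cos(180) = -1, sin(180) = 0
x' = 6*(-1) - 8*0 = -6
y' = 6*0 + 8*(-1) = -8

(-6, -8)


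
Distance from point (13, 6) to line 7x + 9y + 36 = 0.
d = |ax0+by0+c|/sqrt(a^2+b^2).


|7*13 + 9*6 + 36| = |181| = 181
sqrt(49 + 81) = sqrt(130) = 11.4018
d = 181/sqrt(130) = 15.8748

15.8748


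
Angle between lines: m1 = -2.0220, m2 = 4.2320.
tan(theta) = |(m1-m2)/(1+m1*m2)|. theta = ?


m1-m2 = -6.254
1+m1*m2 = -7.557104
tan(theta) = |-6.254/(-7.557104)| = 0.827566
theta = arctan(|-6.254/(-7.557104)|) = 39.6100 degrees (acute angle)

39.6100 degrees


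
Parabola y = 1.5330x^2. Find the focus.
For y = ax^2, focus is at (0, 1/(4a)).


a = 1.5330
4a = 6.1320
focus = (0, 1/6.1320) = (0, 0.1631)

Focus = (0, 0.1631)


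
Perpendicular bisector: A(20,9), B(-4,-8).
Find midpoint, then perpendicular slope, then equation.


Midpoint = (8, 0.5)
Slope of AB = dy/dx = -17/(-24) = 0.7083
Perp slope = -dx/dy = -24/17 = -1.4118
b = My - (perp slope)*Mx = 0.5 + (-24*8)/(-17) = 0.5 + 11.2941 = 11.7941

y = -1.4118x + 11.7941


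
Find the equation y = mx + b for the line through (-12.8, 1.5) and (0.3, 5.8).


m = (4.3)/(13.1) = 0.3282
b = y1 - m*x1 = 1.5 - (4.3*(-12.8))/(13.1) = 1.5 + 4.2015 = 5.7015

y = 0.3282x + 5.7015


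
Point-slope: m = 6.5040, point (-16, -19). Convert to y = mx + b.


y + 19 = 6.5040(x + 16)
y = 6.5040x - 19 - 6.5040*(-16)
y = 6.5040x + 85.0640

y = 6.5040x + 85.0640


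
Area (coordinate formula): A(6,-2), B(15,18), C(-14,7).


6*(18-7) = 66
15*(7+ 2) = 135
-14*(-2-18) = 280
sum = 481
Area = |481|/2 = 240.5000

240.5000 sq units


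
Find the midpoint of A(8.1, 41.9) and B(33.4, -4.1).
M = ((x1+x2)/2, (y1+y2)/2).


Mx = (8.1 + 33.4)/2 = 41.5/2 = 20.7500
My = (41.9 - 4.1)/2 = 37.8/2 = 18.9000

(20.7500, 18.9000)


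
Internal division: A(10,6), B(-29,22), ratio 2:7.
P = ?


Px = (2*(-29) + 7*10)/9 = 12/9 = 1.3333
Py = (2*22 + 7*6)/9 = 86/9 = 9.5556

P = (1.3333, 9.5556)


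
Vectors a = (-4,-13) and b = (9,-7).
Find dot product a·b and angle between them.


a·b = -4*9 - 13*(-7) = -36 + 91 = 55
|a| = sqrt(16+169) = 13.6015
|b| = sqrt(81+49) = 11.4018
cos(theta) = 55/(sqrt(185)*sqrt(130)) = 55/sqrt(24050) = 0.354654
theta = arccos(55/sqrt(24050)) = 69.2277 degrees

a·b = 55, theta = 69.2277 deg


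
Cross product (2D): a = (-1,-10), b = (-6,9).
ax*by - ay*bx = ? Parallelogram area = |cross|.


cross = -1*9 + 10*(-6) = -9 - 60 = -69
Parallelogram area = |-69| = 69

cross = -69, parallelogram area = 69


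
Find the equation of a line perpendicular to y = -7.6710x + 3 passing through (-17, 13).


Perpendicular slope = -1/m1 = -1/(-7.6710) = 0.1304
b2 = y0 - m2*x0 = 13 - 17/(-7.6710) = 13 + 2.2161 = 15.2161

y = 0.1304x + 15.2161


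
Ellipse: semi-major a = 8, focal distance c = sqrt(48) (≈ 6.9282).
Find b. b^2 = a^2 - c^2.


b^2 = 8^2 - (sqrt(48))^2 = 64 - 48 = 16
b = sqrt(16) = 4

b = 4


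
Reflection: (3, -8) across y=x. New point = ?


Reflection rule for y=x: (y, x)
(3, -8) -> (-8, 3)

(-8, 3)


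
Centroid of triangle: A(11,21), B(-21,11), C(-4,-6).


Gx = (11- 21- 4)/3 = -14/3 = -4.6667
Gy = (21+11- 6)/3 = 26/3 = 8.6667

G = (-4.6667, 8.6667)


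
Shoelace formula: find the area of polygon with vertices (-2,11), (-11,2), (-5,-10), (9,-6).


sum(xi*y_{i+1}) = -2*2 - 11*(-10) - 5*(-6) + 9*11 = 235
sum(yi*x_{i+1}) = 11*(-11) + 2*(-5) - 10*9 - 6*(-2) = -209
Area = |235 + 209|/2 = 444/2 = 222.0000

222.0000 sq units


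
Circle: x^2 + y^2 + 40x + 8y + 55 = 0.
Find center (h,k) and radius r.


h = -D/2 = -40/2 = -20
k = -E/2 = -8/2 = -4
r^2 = h^2 + k^2 - F = 400 + 16 - 55 = 361
r = 19

Center (-20, -4), radius = 19


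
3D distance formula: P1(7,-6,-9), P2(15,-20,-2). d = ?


dx=8, dy=-14, dz=7
d = sqrt(64+196+49) = sqrt(309) = 17.5784

17.5784


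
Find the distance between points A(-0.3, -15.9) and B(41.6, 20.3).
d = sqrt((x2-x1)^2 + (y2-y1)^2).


dx = 41.6 + 0.3 = 41.9
dy = 20.3 + 15.9 = 36.2
d = sqrt(1755.61 + 1310.44) = sqrt(3066.05) = 55.3719

55.3719


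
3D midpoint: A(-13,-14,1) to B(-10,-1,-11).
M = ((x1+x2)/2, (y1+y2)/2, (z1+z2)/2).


Mx = (-13- 10)/2 = -11.5000
My = (-14- 1)/2 = -7.5000
Mz = (1- 11)/2 = -5.0000

M = (-11.5000, -7.5000, -5.0000)


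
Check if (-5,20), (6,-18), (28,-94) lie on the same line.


-5*(-18+ 94) + 6*(-94-20) + 28*(20+ 18)
= -380 - 684 + 1064 = 0

Yes, collinear (determinant = 0)


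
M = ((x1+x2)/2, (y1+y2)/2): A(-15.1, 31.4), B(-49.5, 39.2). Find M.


Mx = (-15.1 - 49.5)/2 = -64.6/2 = -32.3000
My = (31.4 + 39.2)/2 = 70.6/2 = 35.3000

(-32.3000, 35.3000)


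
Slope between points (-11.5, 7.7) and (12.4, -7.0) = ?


dy = -7.0 - 7.7 = -14.7
dx = 12.4 + 11.5 = 23.9
m = -14.7/23.9 = -0.6151

m = -0.6151


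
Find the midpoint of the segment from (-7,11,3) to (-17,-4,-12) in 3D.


Mx = (-7- 17)/2 = -12.0000
My = (11- 4)/2 = 3.5000
Mz = (3- 12)/2 = -4.5000

M = (-12.0000, 3.5000, -4.5000)


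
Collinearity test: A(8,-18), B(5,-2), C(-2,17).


8*(-2-17) + 5*(17+ 18) - 2*(-18+ 2)
= -152 + 175 + 32 = 55

No, not collinear (determinant = 55)


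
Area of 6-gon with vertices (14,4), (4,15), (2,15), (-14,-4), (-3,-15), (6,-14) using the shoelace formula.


sum(xi*y_{i+1}) = 14*15 + 4*15 + 2*(-4) - 14*(-15) - 3*(-14) + 6*4 = 538
sum(yi*x_{i+1}) = 4*4 + 15*2 + 15*(-14) - 4*(-3) - 15*6 - 14*14 = -438
Area = |538 + 438|/2 = 976/2 = 488.0000

488.0000 sq units


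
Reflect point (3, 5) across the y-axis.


Reflection rule for y-axis: (-x, y)
(3, 5) -> (-3, 5)

(-3, 5)


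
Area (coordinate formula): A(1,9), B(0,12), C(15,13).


1*(12-13) = -1
0*(13-9) = 0
15*(9-12) = -45
sum = -46
Area = |-46|/2 = 23.0000

23.0000 sq units


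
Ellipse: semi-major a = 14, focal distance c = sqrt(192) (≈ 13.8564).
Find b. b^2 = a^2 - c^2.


b^2 = 14^2 - (sqrt(192))^2 = 196 - 192 = 4
b = sqrt(4) = 2

b = 2


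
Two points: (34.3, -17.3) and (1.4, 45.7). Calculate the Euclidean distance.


dx = 1.4 - 34.3 = -32.9
dy = 45.7 + 17.3 = 63.0
d = sqrt(1082.41 + 3969.0) = sqrt(5051.41) = 71.0733

71.0733


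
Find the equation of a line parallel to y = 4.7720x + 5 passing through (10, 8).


Parallel lines have equal slopes.
m2 = 4.7720
b2 = 8 - 4.7720*10 = -39.7200

y = 4.7720x - 39.7200


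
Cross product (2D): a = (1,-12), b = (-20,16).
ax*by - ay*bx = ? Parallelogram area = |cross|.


cross = 1*16 + 12*(-20) = 16 - 240 = -224
Parallelogram area = |-224| = 224

cross = -224, parallelogram area = 224


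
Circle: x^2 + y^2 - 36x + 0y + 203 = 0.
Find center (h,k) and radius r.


h = -D/2 = 36/2 = 18
k = -E/2 = 0/2 = 0
r^2 = h^2 + k^2 - F = 324 + 0 - 203 = 121
r = 11

Center (18, 0), radius = 11


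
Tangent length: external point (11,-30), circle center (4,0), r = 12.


d = sqrt((11-4)^2 + (-30-0)^2) = sqrt(49+900) = 30.8058
L = sqrt(949.0000 - 144) = sqrt(805.0000) = 28.3725

28.3725


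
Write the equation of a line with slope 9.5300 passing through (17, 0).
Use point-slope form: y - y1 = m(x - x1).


y - 0 = 9.5300(x - 17)
y = 9.5300x + 0 - 9.5300*17
y = 9.5300x - 162.0100

y = 9.5300x - 162.0100


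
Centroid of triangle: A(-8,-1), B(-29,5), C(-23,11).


Gx = (-8- 29- 23)/3 = -60/3 = -20.0000
Gy = (-1+5+11)/3 = 15/3 = 5.0000

G = (-20.0000, 5.0000)


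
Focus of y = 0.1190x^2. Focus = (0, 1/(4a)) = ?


a = 0.1190
4a = 0.4760
focus = (0, 1/0.4760) = (0, 2.1008)

Focus = (0, 2.1008)


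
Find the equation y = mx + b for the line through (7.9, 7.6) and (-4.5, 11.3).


m = (3.7)/(-12.4) = -0.2984
b = y1 - m*x1 = 7.6 - (3.7*7.9)/(-12.4) = 7.6 + 2.3573 = 9.9573

y = -0.2984x + 9.9573


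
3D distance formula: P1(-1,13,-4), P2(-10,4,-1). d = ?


dx=-9, dy=-9, dz=3
d = sqrt(81+81+9) = sqrt(171) = 13.0767

13.0767


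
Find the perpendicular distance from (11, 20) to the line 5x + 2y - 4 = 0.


|5*11 + 2*20 - 4| = |91| = 91
sqrt(25 + 4) = sqrt(29) = 5.3852
d = 91/sqrt(29) = 16.8983

16.8983


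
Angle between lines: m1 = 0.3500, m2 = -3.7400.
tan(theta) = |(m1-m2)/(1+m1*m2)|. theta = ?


m1-m2 = 4.09
1+m1*m2 = -0.309
tan(theta) = |4.09/(-0.309)| = 13.236246
theta = arctan(|4.09/(-0.309)|) = 85.6795 degrees (acute angle)

85.6795 degrees


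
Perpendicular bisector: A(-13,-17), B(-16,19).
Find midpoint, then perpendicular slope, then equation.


Midpoint = (-14.5, 1)
Slope of AB = dy/dx = 36/(-3) = -12.0000
Perp slope = -dx/dy = 3/36 = 0.0833
b = My - (perp slope)*Mx = 1 + (-3*(-14.5))/36 = 1 + 1.2083 = 2.2083

y = 0.0833x + 2.2083


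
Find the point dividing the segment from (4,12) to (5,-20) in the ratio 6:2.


Px = (6*5 + 2*4)/8 = 38/8 = 4.7500
Py = (6*(-20) + 2*12)/8 = -96/8 = -12.0000

P = (4.7500, -12.0000)


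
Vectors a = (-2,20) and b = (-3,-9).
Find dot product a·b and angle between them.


a·b = -2*(-3) + 20*(-9) = 6 - 180 = -174
|a| = sqrt(4+400) = 20.0998
|b| = sqrt(9+81) = 9.4868
cos(theta) = -174/(sqrt(404)*sqrt(90)) = -174/sqrt(36360) = -0.912509
theta = arccos(-174/sqrt(36360)) = 155.8545 degrees

a·b = -174, theta = 155.8545 deg


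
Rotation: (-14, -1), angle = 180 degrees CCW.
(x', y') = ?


cos(180) = -1, sin(180) = 0
x' = -14*(-1) + 1*0 = 14
y' = -14*0 - 1*(-1) = 1

(14, 1)


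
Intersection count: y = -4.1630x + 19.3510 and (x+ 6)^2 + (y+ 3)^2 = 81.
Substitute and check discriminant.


Substitute y = -4.1630x + 19.3510: (x+ 6)^2 + (-4.1630x+19.3510+ 3)^2 = 81
Expand to Ax^2 + Bx + C = 0, where b-k = 22.351
A = 1+m^2 = 18.330569
B = 2(m(b-k) - h) = 2(-4.1630*22.351 + 6) = -174.094426
C = h^2 + (b-k)^2 - r^2 = 36 + 499.567201 - 81 = 454.567201
disc = B^2-4AC = 30308.8692 - 33329.9018 = -3021.0326
disc < 0

0 intersection points


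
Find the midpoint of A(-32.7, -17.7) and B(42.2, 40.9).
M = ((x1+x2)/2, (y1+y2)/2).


Mx = (-32.7 + 42.2)/2 = 9.5/2 = 4.7500
My = (-17.7 + 40.9)/2 = 23.2/2 = 11.6000

(4.7500, 11.6000)


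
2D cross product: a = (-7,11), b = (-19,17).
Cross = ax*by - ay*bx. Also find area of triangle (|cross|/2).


cross = -7*17 - 11*(-19) = -119 + 209 = 90
Triangle area = |90|/2 = 90/2 = 45.0000

cross = 90, triangle area = 45.0000


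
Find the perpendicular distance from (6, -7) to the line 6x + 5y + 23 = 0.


|6*6 + 5*(-7) + 23| = |24| = 24
sqrt(36 + 25) = sqrt(61) = 7.8102
d = 24/sqrt(61) = 3.0729

3.0729


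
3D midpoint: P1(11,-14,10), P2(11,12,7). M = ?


Mx = (11+11)/2 = 11.0000
My = (-14+12)/2 = -1.0000
Mz = (10+7)/2 = 8.5000

M = (11.0000, -1.0000, 8.5000)


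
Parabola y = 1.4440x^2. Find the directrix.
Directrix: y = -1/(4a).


a = 1.4440
1/(4a) = 0.1731
directrix: y = -0.1731 = -0.1731

y = -0.1731


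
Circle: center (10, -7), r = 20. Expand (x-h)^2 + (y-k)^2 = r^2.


(x-10)^2 + (y+ 7)^2 = 20^2
D = -2h = -20, E = -2k = 14
F = h^2+k^2-r^2 = 100+49-400 = -251

x^2 + y^2 - 20x + 14y - 251 = 0


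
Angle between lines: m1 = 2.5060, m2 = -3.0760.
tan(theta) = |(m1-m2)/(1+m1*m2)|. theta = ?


m1-m2 = 5.582
1+m1*m2 = -6.708456
tan(theta) = |5.582/(-6.708456)| = 0.832084
theta = arctan(|5.582/(-6.708456)|) = 39.7633 degrees (acute angle)

39.7633 degrees


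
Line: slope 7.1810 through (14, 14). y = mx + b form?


y - 14 = 7.1810(x - 14)
y = 7.1810x + 14 - 7.1810*14
y = 7.1810x - 86.5340

y = 7.1810x - 86.5340


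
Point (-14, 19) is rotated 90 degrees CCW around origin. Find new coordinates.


cos(90) = 0, sin(90) = 1
x' = -14*0 - 19*1 = -19
y' = -14*1 + 19*0 = -14

(-19, -14)


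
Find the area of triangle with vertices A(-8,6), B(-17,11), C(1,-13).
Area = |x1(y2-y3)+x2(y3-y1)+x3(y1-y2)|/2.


-8*(11+ 13) = -192
-17*(-13-6) = 323
1*(6-11) = -5
sum = 126
Area = |126|/2 = 63.0000

63.0000 sq units


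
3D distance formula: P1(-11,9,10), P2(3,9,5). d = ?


dx=14, dy=0, dz=-5
d = sqrt(196+0+25) = sqrt(221) = 14.8661

14.8661


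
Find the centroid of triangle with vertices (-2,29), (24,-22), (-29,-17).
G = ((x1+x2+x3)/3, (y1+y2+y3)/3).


Gx = (-2+24- 29)/3 = -7/3 = -2.3333
Gy = (29- 22- 17)/3 = -10/3 = -3.3333

G = (-2.3333, -3.3333)


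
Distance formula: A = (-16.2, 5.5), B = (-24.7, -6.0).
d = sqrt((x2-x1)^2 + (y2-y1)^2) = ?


dx = -24.7 + 16.2 = -8.5
dy = -6.0 - 5.5 = -11.5
d = sqrt(72.25 + 132.25) = sqrt(204.5) = 14.3003

14.3003


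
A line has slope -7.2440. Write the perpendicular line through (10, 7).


Perpendicular slope = -1/m1 = -1/(-7.2440) = 0.1380
b2 = y0 - m2*x0 = 7 + 10/(-7.2440) = 7 - 1.3805 = 5.6195

y = 0.1380x + 5.6195


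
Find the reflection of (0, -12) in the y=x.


Reflection rule for y=x: (y, x)
(0, -12) -> (-12, 0)

(-12, 0)


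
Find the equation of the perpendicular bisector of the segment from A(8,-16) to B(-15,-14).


Midpoint = (-3.5, -15)
Slope of AB = dy/dx = 2/(-23) = -0.0870
Perp slope = -dx/dy = 23/2 = 11.5000
b = My - (perp slope)*Mx = -15 + (-23*(-3.5))/2 = -15 + 40.2500 = 25.2500

y = 11.5000x + 25.2500


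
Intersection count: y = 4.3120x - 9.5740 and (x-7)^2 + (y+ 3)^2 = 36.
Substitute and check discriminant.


Substitute y = 4.3120x - 9.5740: (x-7)^2 + (4.3120x- 9.5740+ 3)^2 = 36
Expand to Ax^2 + Bx + C = 0, where b-k = -6.574
A = 1+m^2 = 19.593344
B = 2(m(b-k) - h) = 2(4.3120*(-6.574) - 7) = -70.694176
C = h^2 + (b-k)^2 - r^2 = 49 + 43.217476 - 36 = 56.217476
disc = B^2-4AC = 4997.6665 - 4405.9534 = 591.7131
disc > 0

2 intersection points


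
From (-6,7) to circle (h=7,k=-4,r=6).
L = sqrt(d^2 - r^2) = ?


d = sqrt((-6-7)^2 + (7+ 4)^2) = sqrt(169+121) = 17.0294
L = sqrt(290.0000 - 36) = sqrt(254.0000) = 15.9374

15.9374


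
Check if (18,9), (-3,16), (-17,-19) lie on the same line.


18*(16+ 19) - 3*(-19-9) - 17*(9-16)
= 630 + 84 + 119 = 833

No, not collinear (determinant = 833)


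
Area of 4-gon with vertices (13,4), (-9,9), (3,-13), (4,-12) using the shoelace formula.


sum(xi*y_{i+1}) = 13*9 - 9*(-13) + 3*(-12) + 4*4 = 214
sum(yi*x_{i+1}) = 4*(-9) + 9*3 - 13*4 - 12*13 = -217
Area = |214 + 217|/2 = 431/2 = 215.5000

215.5000 sq units


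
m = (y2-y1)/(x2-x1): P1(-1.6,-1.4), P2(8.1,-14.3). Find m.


dy = -14.3 + 1.4 = -12.9
dx = 8.1 + 1.6 = 9.7
m = -12.9/9.7 = -1.3299

m = -1.3299


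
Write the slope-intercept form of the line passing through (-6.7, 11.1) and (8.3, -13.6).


m = (-24.7)/(15.0) = -1.6467
b = y1 - m*x1 = 11.1 - (-24.7*(-6.7))/(15.0) = 11.1 - 11.0327 = 0.0673

y = -1.6467x + 0.0673


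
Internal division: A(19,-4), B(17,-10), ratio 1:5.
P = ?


Px = (1*17 + 5*19)/6 = 112/6 = 18.6667
Py = (1*(-10) + 5*(-4))/6 = -30/6 = -5.0000

P = (18.6667, -5.0000)


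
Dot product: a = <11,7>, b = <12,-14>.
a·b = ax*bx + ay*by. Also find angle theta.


a·b = 11*12 + 7*(-14) = 132 - 98 = 34
|a| = sqrt(121+49) = 13.0384
|b| = sqrt(144+196) = 18.4391
cos(theta) = 34/(sqrt(170)*sqrt(340)) = 34/sqrt(57800) = 0.141421
theta = arccos(34/sqrt(57800)) = 81.8699 degrees

a·b = 34, theta = 81.8699 deg


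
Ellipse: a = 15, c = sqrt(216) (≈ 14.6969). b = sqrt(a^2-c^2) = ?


b^2 = 15^2 - (sqrt(216))^2 = 225 - 216 = 9
b = sqrt(9) = 3

b = 3


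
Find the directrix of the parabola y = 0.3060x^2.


a = 0.3060
1/(4a) = 0.8170
directrix: y = -0.8170 = -0.8170

y = -0.8170


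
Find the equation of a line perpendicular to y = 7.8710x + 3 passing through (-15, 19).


Perpendicular slope = -1/m1 = -1/7.8710 = -0.1270
b2 = y0 - m2*x0 = 19 - 15/7.8710 = 19 - 1.9057 = 17.0943

y = -0.1270x + 17.0943


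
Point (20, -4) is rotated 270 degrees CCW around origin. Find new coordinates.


cos(270) = 0, sin(270) = -1
x' = 20*0 + 4*(-1) = -4
y' = 20*(-1) - 4*0 = -20

(-4, -20)


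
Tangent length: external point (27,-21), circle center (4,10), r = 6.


d = sqrt((27-4)^2 + (-21-10)^2) = sqrt(529+961) = 38.6005
L = sqrt(1490.0000 - 36) = sqrt(1454.0000) = 38.1314

38.1314


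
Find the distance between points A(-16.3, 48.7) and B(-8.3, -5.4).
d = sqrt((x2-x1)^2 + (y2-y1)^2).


dx = -8.3 + 16.3 = 8.0
dy = -5.4 - 48.7 = -54.1
d = sqrt(64.0 + 2926.81) = sqrt(2990.81) = 54.6883

54.6883


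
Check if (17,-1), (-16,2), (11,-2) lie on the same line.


17*(2+ 2) - 16*(-2+ 1) + 11*(-1-2)
= 68 + 16 - 33 = 51

No, not collinear (determinant = 51)


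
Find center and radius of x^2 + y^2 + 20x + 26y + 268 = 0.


h = -D/2 = -20/2 = -10
k = -E/2 = -26/2 = -13
r^2 = h^2 + k^2 - F = 100 + 169 - 268 = 1
r = 1

Center (-10, -13), radius = 1


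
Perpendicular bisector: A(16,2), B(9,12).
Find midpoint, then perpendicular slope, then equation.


Midpoint = (12.5, 7)
Slope of AB = dy/dx = 10/(-7) = -1.4286
Perp slope = -dx/dy = 7/10 = 0.7000
b = My - (perp slope)*Mx = 7 + (-7*12.5)/10 = 7 - 8.7500 = -1.7500

y = 0.7000x - 1.7500


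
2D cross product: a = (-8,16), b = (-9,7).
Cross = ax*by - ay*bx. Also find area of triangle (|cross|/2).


cross = -8*7 - 16*(-9) = -56 + 144 = 88
Triangle area = |88|/2 = 88/2 = 44.0000

cross = 88, triangle area = 44.0000


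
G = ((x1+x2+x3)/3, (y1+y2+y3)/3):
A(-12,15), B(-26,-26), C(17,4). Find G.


Gx = (-12- 26+17)/3 = -21/3 = -7.0000
Gy = (15- 26+4)/3 = -7/3 = -2.3333

G = (-7.0000, -2.3333)


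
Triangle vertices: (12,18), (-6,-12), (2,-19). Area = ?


12*(-12+ 19) = 84
-6*(-19-18) = 222
2*(18+ 12) = 60
sum = 366
Area = |366|/2 = 183.0000

183.0000 sq units


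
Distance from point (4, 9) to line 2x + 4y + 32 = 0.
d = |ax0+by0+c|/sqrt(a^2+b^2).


|2*4 + 4*9 + 32| = |76| = 76
sqrt(4 + 16) = sqrt(20) = 4.4721
d = 76/sqrt(20) = 16.9941

16.9941


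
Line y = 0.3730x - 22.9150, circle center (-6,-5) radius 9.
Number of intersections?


Substitute y = 0.3730x - 22.9150: (x+ 6)^2 + (0.3730x- 22.9150+ 5)^2 = 81
Expand to Ax^2 + Bx + C = 0, where b-k = -17.915
A = 1+m^2 = 1.139129
B = 2(m(b-k) - h) = 2(0.3730*(-17.915) + 6) = -1.36459
C = h^2 + (b-k)^2 - r^2 = 36 + 320.947225 - 81 = 275.947225
disc = B^2-4AC = 1.8621 - 1257.3579 = -1255.4958
disc < 0

0 intersection points


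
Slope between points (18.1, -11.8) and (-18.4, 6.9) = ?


dy = 6.9 + 11.8 = 18.7
dx = -18.4 - 18.1 = -36.5
m = 18.7/(-36.5) = -0.5123

m = -0.5123


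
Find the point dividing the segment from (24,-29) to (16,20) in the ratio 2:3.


Px = (2*16 + 3*24)/5 = 104/5 = 20.8000
Py = (2*20 + 3*(-29))/5 = -47/5 = -9.4000

P = (20.8000, -9.4000)


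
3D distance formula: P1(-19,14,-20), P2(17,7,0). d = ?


dx=36, dy=-7, dz=20
d = sqrt(1296+49+400) = sqrt(1745) = 41.7732

41.7732


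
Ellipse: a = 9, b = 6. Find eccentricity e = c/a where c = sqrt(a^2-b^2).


c = sqrt(81-36) = sqrt(45) = 6.7082
e = c/a = sqrt(45)/9 = 0.7454

e = 0.7454


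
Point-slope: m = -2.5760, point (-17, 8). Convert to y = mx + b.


y - 8 = -2.5760(x + 17)
y = -2.5760x + 8 + 2.5760*(-17)
y = -2.5760x - 35.7920

y = -2.5760x - 35.7920


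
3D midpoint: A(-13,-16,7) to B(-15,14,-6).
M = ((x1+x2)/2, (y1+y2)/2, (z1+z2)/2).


Mx = (-13- 15)/2 = -14.0000
My = (-16+14)/2 = -1.0000
Mz = (7- 6)/2 = 0.5000

M = (-14.0000, -1.0000, 0.5000)


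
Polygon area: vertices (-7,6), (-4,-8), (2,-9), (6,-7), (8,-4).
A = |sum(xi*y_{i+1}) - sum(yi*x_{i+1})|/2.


sum(xi*y_{i+1}) = -7*(-8) - 4*(-9) + 2*(-7) + 6*(-4) + 8*6 = 102
sum(yi*x_{i+1}) = 6*(-4) - 8*2 - 9*6 - 7*8 - 4*(-7) = -122
Area = |102 + 122|/2 = 224/2 = 112.0000

112.0000 sq units


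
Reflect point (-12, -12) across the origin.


Reflection rule for origin: (-x, -y)
(-12, -12) -> (12, 12)

(12, 12)


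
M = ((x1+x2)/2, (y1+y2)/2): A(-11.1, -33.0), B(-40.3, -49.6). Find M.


Mx = (-11.1 - 40.3)/2 = -51.4/2 = -25.7000
My = (-33.0 - 49.6)/2 = -82.6/2 = -41.3000

(-25.7000, -41.3000)


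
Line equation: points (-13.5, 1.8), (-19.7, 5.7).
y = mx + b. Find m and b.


m = (3.9)/(-6.2) = -0.6290
b = y1 - m*x1 = 1.8 - (3.9*(-13.5))/(-6.2) = 1.8 - 8.4919 = -6.6919

y = -0.6290x - 6.6919


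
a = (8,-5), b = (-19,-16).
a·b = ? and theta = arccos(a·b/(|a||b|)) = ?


a·b = 8*(-19) - 5*(-16) = -152 + 80 = -72
|a| = sqrt(64+25) = 9.4340
|b| = sqrt(361+256) = 24.8395
cos(theta) = -72/(sqrt(89)*sqrt(617)) = -72/sqrt(54913) = -0.307252
theta = arccos(-72/sqrt(54913)) = 107.8937 degrees

a·b = -72, theta = 107.8937 deg


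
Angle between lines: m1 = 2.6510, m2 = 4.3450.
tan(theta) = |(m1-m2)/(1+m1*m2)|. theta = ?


m1-m2 = -1.694
1+m1*m2 = 12.518595
tan(theta) = |-1.694/12.518595| = 0.135319
theta = arctan(|-1.694/12.518595|) = 7.7064 degrees (acute angle)

7.7064 degrees


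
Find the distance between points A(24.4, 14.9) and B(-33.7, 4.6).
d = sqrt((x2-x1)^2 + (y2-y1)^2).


dx = -33.7 - 24.4 = -58.1
dy = 4.6 - 14.9 = -10.3
d = sqrt(3375.61 + 106.09) = sqrt(3481.7) = 59.0059

59.0059


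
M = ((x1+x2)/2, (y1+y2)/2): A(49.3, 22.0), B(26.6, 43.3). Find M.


Mx = (49.3 + 26.6)/2 = 75.9/2 = 37.9500
My = (22.0 + 43.3)/2 = 65.3/2 = 32.6500

(37.9500, 32.6500)


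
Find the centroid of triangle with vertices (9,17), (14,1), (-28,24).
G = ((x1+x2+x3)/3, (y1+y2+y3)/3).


Gx = (9+14- 28)/3 = -5/3 = -1.6667
Gy = (17+1+24)/3 = 42/3 = 14.0000

G = (-1.6667, 14.0000)


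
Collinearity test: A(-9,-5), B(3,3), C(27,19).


-9*(3-19) + 3*(19+ 5) + 27*(-5-3)
= 144 + 72 - 216 = 0

Yes, collinear (determinant = 0)


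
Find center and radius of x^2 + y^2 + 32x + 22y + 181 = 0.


h = -D/2 = -32/2 = -16
k = -E/2 = -22/2 = -11
r^2 = h^2 + k^2 - F = 256 + 121 - 181 = 196
r = 14

Center (-16, -11), radius = 14


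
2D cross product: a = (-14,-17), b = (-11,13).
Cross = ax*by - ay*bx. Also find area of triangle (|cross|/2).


cross = -14*13 + 17*(-11) = -182 - 187 = -369
Triangle area = |-369|/2 = 369/2 = 184.5000

cross = -369, triangle area = 184.5000


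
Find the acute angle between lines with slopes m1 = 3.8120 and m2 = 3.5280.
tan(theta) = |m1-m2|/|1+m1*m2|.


m1-m2 = 0.284
1+m1*m2 = 14.448736
tan(theta) = |0.284/14.448736| = 0.019656
theta = arctan(|0.284/14.448736|) = 1.1260 degrees (acute angle)

1.1260 degrees


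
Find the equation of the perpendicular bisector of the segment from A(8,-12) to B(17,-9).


Midpoint = (12.5, -10.5)
Slope of AB = dy/dx = 3/9 = 0.3333
Perp slope = -dx/dy = -9/3 = -3.0000
b = My - (perp slope)*Mx = -10.5 + (9*12.5)/3 = -10.5 + 37.5000 = 27.0000

y = -3.0000x + 27.0000


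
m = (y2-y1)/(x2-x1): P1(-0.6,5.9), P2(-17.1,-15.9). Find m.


dy = -15.9 - 5.9 = -21.8
dx = -17.1 + 0.6 = -16.5
m = -21.8/(-16.5) = 1.3212

m = 1.3212


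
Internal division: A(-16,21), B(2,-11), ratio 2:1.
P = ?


Px = (2*2 + 1*(-16))/3 = -12/3 = -4.0000
Py = (2*(-11) + 1*21)/3 = -1/3 = -0.3333

P = (-4.0000, -0.3333)


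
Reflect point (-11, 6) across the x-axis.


Reflection rule for x-axis: (x, -y)
(-11, 6) -> (-11, -6)

(-11, -6)


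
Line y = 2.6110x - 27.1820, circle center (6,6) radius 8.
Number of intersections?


Substitute y = 2.6110x - 27.1820: (x-6)^2 + (2.6110x- 27.1820-6)^2 = 64
Expand to Ax^2 + Bx + C = 0, where b-k = -33.182
A = 1+m^2 = 7.817321
B = 2(m(b-k) - h) = 2(2.6110*(-33.182) - 6) = -185.276404
C = h^2 + (b-k)^2 - r^2 = 36 + 1101.045124 - 64 = 1073.045124
disc = B^2-4AC = 34327.3459 - 33553.3527 = 773.9932
disc > 0

2 intersection points


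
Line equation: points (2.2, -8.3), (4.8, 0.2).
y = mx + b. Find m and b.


m = (8.5)/(2.6) = 3.2692
b = y1 - m*x1 = -8.3 - (8.5*2.2)/(2.6) = -8.3 - 7.1923 = -15.4923

y = 3.2692x - 15.4923


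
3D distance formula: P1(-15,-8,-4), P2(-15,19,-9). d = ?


dx=0, dy=27, dz=-5
d = sqrt(0+729+25) = sqrt(754) = 27.4591

27.4591


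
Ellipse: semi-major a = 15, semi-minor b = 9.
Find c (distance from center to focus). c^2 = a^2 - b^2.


c^2 = 15^2 - 9^2 = 225 - 81 = 144
c = sqrt(144) = 12.0000

c = 12.0000


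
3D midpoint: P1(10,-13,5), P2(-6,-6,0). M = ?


Mx = (10- 6)/2 = 2.0000
My = (-13- 6)/2 = -9.5000
Mz = (5+0)/2 = 2.5000

M = (2.0000, -9.5000, 2.5000)


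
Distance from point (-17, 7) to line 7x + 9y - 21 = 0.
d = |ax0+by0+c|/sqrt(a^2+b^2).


|7*(-17) + 9*7 - 21| = |-77| = 77
sqrt(49 + 81) = sqrt(130) = 11.4018
d = 77/sqrt(130) = 6.7533

6.7533


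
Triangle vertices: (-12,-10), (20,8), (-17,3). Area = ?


-12*(8-3) = -60
20*(3+ 10) = 260
-17*(-10-8) = 306
sum = 506
Area = |506|/2 = 253.0000

253.0000 sq units


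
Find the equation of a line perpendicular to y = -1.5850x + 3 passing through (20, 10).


Perpendicular slope = -1/m1 = -1/(-1.5850) = 0.6309
b2 = y0 - m2*x0 = 10 + 20/(-1.5850) = 10 - 12.6183 = -2.6183

y = 0.6309x - 2.6183


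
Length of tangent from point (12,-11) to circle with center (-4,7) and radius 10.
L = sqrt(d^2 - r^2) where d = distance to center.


d = sqrt((12+ 4)^2 + (-11-7)^2) = sqrt(256+324) = 24.0832
L = sqrt(580.0000 - 100) = sqrt(480.0000) = 21.9089

21.9089


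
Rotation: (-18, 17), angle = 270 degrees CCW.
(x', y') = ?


cos(270) = 0, sin(270) = -1
x' = -18*0 - 17*(-1) = 17
y' = -18*(-1) + 17*0 = 18

(17, 18)


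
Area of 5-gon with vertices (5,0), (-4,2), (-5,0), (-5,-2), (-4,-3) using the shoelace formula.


sum(xi*y_{i+1}) = 5*2 - 4*0 - 5*(-2) - 5*(-3) - 4*0 = 35
sum(yi*x_{i+1}) = 0*(-4) + 2*(-5) + 0*(-5) - 2*(-4) - 3*5 = -17
Area = |35 + 17|/2 = 52/2 = 26.0000

26.0000 sq units
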